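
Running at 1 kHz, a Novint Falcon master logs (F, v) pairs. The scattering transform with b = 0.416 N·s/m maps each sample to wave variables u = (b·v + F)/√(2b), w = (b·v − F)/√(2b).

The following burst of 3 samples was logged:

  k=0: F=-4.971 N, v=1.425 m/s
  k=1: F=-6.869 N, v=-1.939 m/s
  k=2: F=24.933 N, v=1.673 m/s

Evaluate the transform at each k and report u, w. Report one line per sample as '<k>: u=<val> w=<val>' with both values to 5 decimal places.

0: u=-4.79992 w=6.09972
1: u=-8.41496 w=6.64632
2: u=28.09761 w=-26.57160

k=0: b·v=0.416×1.425=0.59280; √(2b)=0.91214; u=(0.59280+(-4.971))/0.91214=-4.79992, w=(0.59280−(-4.971))/0.91214=6.09972
k=1: b·v=0.416×(-1.939)=-0.80662; √(2b)=0.91214; u=(-0.80662+(-6.869))/0.91214=-8.41496, w=(-0.80662−(-6.869))/0.91214=6.64632
k=2: b·v=0.416×1.673=0.69597; √(2b)=0.91214; u=(0.69597+24.933)/0.91214=28.09761, w=(0.69597−24.933)/0.91214=-26.57160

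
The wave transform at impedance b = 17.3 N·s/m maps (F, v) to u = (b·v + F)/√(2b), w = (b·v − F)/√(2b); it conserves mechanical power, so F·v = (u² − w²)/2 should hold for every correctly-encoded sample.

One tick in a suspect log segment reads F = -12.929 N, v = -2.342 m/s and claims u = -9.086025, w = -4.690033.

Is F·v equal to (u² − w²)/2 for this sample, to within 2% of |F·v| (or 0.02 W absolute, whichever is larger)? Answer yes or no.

F·v = (-12.929)×(-2.342) = 30.279718 W.
(u² − w²)/2 = (82.555850 − 21.996410)/2 = 30.279720 W.
|Δ| = 0.000002;  2% of max(1, |F·v|) = 0.605594.

yes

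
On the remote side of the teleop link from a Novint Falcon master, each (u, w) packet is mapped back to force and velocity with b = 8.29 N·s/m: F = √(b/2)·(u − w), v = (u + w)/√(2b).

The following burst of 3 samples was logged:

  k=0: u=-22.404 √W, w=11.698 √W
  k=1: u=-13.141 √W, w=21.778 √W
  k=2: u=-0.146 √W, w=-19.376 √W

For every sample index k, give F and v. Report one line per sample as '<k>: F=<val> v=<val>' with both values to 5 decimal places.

0: F=-69.42919 v=-2.62927
1: F=-71.09255 v=2.12115
2: F=39.15088 v=-4.79438

k=0: u−w=-34.10200, u+w=-10.70600; √(b/2)=2.03593, √(2b)=4.07185; F=2.03593×(-34.102)=-69.42919, v=-10.70600/4.07185=-2.62927
k=1: u−w=-34.91900, u+w=8.63700; √(b/2)=2.03593, √(2b)=4.07185; F=2.03593×(-34.919)=-71.09255, v=8.63700/4.07185=2.12115
k=2: u−w=19.23000, u+w=-19.52200; √(b/2)=2.03593, √(2b)=4.07185; F=2.03593×19.23=39.15088, v=-19.52200/4.07185=-4.79438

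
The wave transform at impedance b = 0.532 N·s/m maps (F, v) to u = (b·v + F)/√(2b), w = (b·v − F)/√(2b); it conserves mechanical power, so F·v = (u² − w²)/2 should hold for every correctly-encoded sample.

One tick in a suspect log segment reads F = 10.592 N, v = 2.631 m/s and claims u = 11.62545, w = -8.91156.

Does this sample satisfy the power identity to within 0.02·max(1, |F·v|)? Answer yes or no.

F·v = 10.592×2.631 = 27.86755 W.
(u² − w²)/2 = (135.15109 − 79.41590)/2 = 27.86759 W.
|Δ| = 0.00004;  2% of max(1, |F·v|) = 0.55735.

yes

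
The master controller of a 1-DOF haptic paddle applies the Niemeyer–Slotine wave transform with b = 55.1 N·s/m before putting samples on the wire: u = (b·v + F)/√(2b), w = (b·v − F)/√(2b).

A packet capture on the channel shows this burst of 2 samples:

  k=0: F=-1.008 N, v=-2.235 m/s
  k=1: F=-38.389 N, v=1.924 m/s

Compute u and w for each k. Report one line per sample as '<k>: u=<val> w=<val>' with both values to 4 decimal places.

k=0: b·v=55.1×(-2.235)=-123.1485; √(2b)=10.4976; u=(-123.1485+(-1.008))/10.4976=-11.8271, w=(-123.1485−(-1.008))/10.4976=-11.6351
k=1: b·v=55.1×1.924=106.0124; √(2b)=10.4976; u=(106.0124+(-38.389))/10.4976=6.4418, w=(106.0124−(-38.389))/10.4976=13.7556

0: u=-11.8271 w=-11.6351
1: u=6.4418 w=13.7556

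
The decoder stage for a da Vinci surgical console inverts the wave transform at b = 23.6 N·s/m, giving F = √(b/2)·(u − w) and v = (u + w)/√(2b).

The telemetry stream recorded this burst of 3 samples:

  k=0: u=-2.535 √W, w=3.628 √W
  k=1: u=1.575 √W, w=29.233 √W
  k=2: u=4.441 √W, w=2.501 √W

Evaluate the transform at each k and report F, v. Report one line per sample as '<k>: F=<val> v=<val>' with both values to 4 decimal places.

0: F=-21.1706 v=0.1591
1: F=-95.0084 v=4.4843
2: F=6.6641 v=1.0104

k=0: u−w=-6.1630, u+w=1.0930; √(b/2)=3.4351, √(2b)=6.8702; F=3.4351×(-6.163)=-21.1706, v=1.0930/6.8702=0.1591
k=1: u−w=-27.6580, u+w=30.8080; √(b/2)=3.4351, √(2b)=6.8702; F=3.4351×(-27.658)=-95.0084, v=30.8080/6.8702=4.4843
k=2: u−w=1.9400, u+w=6.9420; √(b/2)=3.4351, √(2b)=6.8702; F=3.4351×1.94=6.6641, v=6.9420/6.8702=1.0104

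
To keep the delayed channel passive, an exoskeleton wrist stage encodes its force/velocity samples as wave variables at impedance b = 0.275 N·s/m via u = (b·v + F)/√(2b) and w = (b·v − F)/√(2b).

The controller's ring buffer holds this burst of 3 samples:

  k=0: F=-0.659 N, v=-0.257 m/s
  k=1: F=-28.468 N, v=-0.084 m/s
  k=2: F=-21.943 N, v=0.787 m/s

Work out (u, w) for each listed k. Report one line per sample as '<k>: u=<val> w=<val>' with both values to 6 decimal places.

k=0: b·v=0.275×(-0.257)=-0.070675; √(2b)=0.741620; u=(-0.070675+(-0.659))/0.741620=-0.983894, w=(-0.070675−(-0.659))/0.741620=0.793297
k=1: b·v=0.275×(-0.084)=-0.023100; √(2b)=0.741620; u=(-0.023100+(-28.468))/0.741620=-38.417391, w=(-0.023100−(-28.468))/0.741620=38.355095
k=2: b·v=0.275×0.787=0.216425; √(2b)=0.741620; u=(0.216425+(-21.943))/0.741620=-29.296108, w=(0.216425−(-21.943))/0.741620=29.879763

0: u=-0.983894 w=0.793297
1: u=-38.417391 w=38.355095
2: u=-29.296108 w=29.879763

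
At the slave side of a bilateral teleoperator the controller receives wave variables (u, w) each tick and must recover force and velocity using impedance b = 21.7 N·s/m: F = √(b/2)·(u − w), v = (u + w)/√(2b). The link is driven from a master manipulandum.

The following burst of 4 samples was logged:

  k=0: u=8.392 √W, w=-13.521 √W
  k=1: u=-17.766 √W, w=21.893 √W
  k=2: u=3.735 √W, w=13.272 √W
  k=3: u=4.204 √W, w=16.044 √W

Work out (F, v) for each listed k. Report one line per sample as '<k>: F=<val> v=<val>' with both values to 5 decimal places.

0: F=72.17997 v=-0.77855
1: F=-130.63412 v=0.62645
2: F=-31.41425 v=2.58156
3: F=-39.00018 v=3.07353

k=0: u−w=21.91300, u+w=-5.12900; √(b/2)=3.29393, √(2b)=6.58787; F=3.29393×21.913=72.17997, v=-5.12900/6.58787=-0.77855
k=1: u−w=-39.65900, u+w=4.12700; √(b/2)=3.29393, √(2b)=6.58787; F=3.29393×(-39.659)=-130.63412, v=4.12700/6.58787=0.62645
k=2: u−w=-9.53700, u+w=17.00700; √(b/2)=3.29393, √(2b)=6.58787; F=3.29393×(-9.537)=-31.41425, v=17.00700/6.58787=2.58156
k=3: u−w=-11.84000, u+w=20.24800; √(b/2)=3.29393, √(2b)=6.58787; F=3.29393×(-11.84)=-39.00018, v=20.24800/6.58787=3.07353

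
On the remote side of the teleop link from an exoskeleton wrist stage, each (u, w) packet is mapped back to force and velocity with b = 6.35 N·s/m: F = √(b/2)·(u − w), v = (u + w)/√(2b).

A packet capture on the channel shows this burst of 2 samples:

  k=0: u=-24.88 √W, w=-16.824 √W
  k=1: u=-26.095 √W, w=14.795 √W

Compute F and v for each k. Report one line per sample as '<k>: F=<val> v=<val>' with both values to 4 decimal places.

0: F=-14.3546 v=-11.7024
1: F=-72.8600 v=-3.1709

k=0: u−w=-8.0560, u+w=-41.7040; √(b/2)=1.7819, √(2b)=3.5637; F=1.7819×(-8.056)=-14.3546, v=-41.7040/3.5637=-11.7024
k=1: u−w=-40.8900, u+w=-11.3000; √(b/2)=1.7819, √(2b)=3.5637; F=1.7819×(-40.89)=-72.8600, v=-11.3000/3.5637=-3.1709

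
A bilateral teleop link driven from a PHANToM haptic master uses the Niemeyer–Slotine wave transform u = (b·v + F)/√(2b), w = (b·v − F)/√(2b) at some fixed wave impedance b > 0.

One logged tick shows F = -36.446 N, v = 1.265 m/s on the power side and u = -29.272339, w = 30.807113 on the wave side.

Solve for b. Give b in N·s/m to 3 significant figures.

u + w = 1.534774;  u + w = √(2b)·v, so √(2b) = 1.534774/1.265 = 1.213260.
b = (√(2b))²/2 = 1.472000/2 = 0.736000.
(Check via u − w = 2F/√(2b): u − w = -60.079452, 2F/√(2b) = -60.079451.)

b = 0.736 N·s/m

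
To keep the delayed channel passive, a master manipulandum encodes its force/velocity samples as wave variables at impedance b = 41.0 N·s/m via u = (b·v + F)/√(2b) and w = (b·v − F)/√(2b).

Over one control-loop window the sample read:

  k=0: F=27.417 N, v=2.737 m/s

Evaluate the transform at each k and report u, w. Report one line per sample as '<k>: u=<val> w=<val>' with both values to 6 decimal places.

0: u=15.419996 w=9.364593

k=0: b·v=41.0×2.737=112.217000; √(2b)=9.055385; u=(112.217000+27.417)/9.055385=15.419996, w=(112.217000−27.417)/9.055385=9.364593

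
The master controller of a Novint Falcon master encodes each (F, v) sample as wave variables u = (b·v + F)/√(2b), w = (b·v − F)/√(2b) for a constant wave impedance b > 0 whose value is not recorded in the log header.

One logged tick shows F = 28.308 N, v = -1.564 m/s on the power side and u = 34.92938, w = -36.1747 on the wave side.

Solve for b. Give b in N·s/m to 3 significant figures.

u + w = -1.24532;  u + w = √(2b)·v, so √(2b) = -1.24532/(-1.564) = 0.79624.
b = (√(2b))²/2 = 0.63400/2 = 0.31700.
(Check via u − w = 2F/√(2b): u − w = 71.10408, 2F/√(2b) = 71.10415.)

b = 0.317 N·s/m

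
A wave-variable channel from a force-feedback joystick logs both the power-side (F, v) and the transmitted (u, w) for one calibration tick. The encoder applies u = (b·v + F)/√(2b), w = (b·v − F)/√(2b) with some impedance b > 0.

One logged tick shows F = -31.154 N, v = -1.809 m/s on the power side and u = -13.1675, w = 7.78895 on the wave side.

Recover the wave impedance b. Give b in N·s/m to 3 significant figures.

b = 4.42 N·s/m

u + w = -5.3786;  u + w = √(2b)·v, so √(2b) = -5.3786/(-1.809) = 2.9732.
b = (√(2b))²/2 = 8.8400/2 = 4.4200.
(Check via u − w = 2F/√(2b): u − w = -20.9565, 2F/√(2b) = -20.9564.)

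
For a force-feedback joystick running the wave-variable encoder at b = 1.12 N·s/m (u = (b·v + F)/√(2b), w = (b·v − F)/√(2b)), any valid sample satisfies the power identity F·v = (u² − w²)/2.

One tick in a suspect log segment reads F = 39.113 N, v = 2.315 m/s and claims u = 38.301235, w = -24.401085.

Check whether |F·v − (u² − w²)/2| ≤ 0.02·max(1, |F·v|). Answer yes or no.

F·v = 39.113×2.315 = 90.546595 W.
(u² − w²)/2 = (1466.984603 − 595.412949)/2 = 435.785827 W.
|Δ| = 345.239232;  2% of max(1, |F·v|) = 1.810932.

no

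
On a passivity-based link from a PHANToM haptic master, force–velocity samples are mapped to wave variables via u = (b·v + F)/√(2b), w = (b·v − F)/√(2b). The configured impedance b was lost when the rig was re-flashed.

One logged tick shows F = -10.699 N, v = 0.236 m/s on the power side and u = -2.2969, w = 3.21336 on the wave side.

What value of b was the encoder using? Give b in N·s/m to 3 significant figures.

u + w = 0.91646;  u + w = √(2b)·v, so √(2b) = 0.91646/0.236 = 3.88331.
b = (√(2b))²/2 = 15.08006/2 = 7.54003.
(Check via u − w = 2F/√(2b): u − w = -5.51026, 2F/√(2b) = -5.51025.)

b = 7.54 N·s/m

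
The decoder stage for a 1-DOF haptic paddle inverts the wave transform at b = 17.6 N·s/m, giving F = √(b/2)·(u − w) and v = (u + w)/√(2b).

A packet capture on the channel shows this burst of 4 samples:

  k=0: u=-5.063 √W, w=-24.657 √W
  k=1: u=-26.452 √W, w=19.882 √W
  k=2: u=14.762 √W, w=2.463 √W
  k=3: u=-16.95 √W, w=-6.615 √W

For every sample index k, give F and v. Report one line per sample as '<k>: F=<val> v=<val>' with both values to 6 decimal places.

k=0: u−w=19.594000, u+w=-29.720000; √(b/2)=2.966479, √(2b)=5.932959; F=2.966479×19.594=58.125197, v=-29.720000/5.932959=-5.009305
k=1: u−w=-46.334000, u+w=-6.570000; √(b/2)=2.966479, √(2b)=5.932959; F=2.966479×(-46.334)=-137.448856, v=-6.570000/5.932959=-1.107373
k=2: u−w=12.299000, u+w=17.225000; √(b/2)=2.966479, √(2b)=5.932959; F=2.966479×12.299=36.484730, v=17.225000/5.932959=2.903273
k=3: u−w=-10.335000, u+w=-23.565000; √(b/2)=2.966479, √(2b)=5.932959; F=2.966479×(-10.335)=-30.658565, v=-23.565000/5.932959=-3.971880

0: F=58.125197 v=-5.009305
1: F=-137.448856 v=-1.107373
2: F=36.484730 v=2.903273
3: F=-30.658565 v=-3.971880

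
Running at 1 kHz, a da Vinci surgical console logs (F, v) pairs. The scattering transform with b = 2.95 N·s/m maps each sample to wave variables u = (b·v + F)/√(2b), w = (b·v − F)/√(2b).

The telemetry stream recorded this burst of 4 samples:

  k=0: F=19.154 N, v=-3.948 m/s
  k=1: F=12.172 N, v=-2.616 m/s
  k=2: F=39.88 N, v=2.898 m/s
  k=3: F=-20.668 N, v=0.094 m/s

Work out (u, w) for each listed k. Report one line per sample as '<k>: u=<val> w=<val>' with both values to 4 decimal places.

0: u=3.0907 w=-12.6804
1: u=1.8340 w=-8.1883
2: u=19.9379 w=-12.8987
3: u=-8.3947 w=8.6230

k=0: b·v=2.95×(-3.948)=-11.6466; √(2b)=2.4290; u=(-11.6466+19.154)/2.4290=3.0907, w=(-11.6466−19.154)/2.4290=-12.6804
k=1: b·v=2.95×(-2.616)=-7.7172; √(2b)=2.4290; u=(-7.7172+12.172)/2.4290=1.8340, w=(-7.7172−12.172)/2.4290=-8.1883
k=2: b·v=2.95×2.898=8.5491; √(2b)=2.4290; u=(8.5491+39.88)/2.4290=19.9379, w=(8.5491−39.88)/2.4290=-12.8987
k=3: b·v=2.95×0.094=0.2773; √(2b)=2.4290; u=(0.2773+(-20.668))/2.4290=-8.3947, w=(0.2773−(-20.668))/2.4290=8.6230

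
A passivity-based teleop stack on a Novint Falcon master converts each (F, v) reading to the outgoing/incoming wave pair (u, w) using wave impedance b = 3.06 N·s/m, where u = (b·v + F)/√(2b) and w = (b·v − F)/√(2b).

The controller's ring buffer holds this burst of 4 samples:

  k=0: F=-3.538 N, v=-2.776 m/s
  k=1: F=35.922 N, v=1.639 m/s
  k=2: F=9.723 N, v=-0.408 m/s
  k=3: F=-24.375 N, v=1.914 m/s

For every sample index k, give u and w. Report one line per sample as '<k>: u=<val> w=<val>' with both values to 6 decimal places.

0: u=-4.863874 w=-2.003571
1: u=16.547939 w=-12.493277
2: u=3.425622 w=-4.434958
3: u=-7.485523 w=12.220497

k=0: b·v=3.06×(-2.776)=-8.494560; √(2b)=2.473863; u=(-8.494560+(-3.538))/2.473863=-4.863874, w=(-8.494560−(-3.538))/2.473863=-2.003571
k=1: b·v=3.06×1.639=5.015340; √(2b)=2.473863; u=(5.015340+35.922)/2.473863=16.547939, w=(5.015340−35.922)/2.473863=-12.493277
k=2: b·v=3.06×(-0.408)=-1.248480; √(2b)=2.473863; u=(-1.248480+9.723)/2.473863=3.425622, w=(-1.248480−9.723)/2.473863=-4.434958
k=3: b·v=3.06×1.914=5.856840; √(2b)=2.473863; u=(5.856840+(-24.375))/2.473863=-7.485523, w=(5.856840−(-24.375))/2.473863=12.220497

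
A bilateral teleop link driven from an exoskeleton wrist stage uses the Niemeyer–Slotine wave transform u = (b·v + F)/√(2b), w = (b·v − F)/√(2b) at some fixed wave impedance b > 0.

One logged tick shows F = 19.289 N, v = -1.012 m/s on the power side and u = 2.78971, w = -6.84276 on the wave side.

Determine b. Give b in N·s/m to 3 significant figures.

b = 8.02 N·s/m

u + w = -4.05305;  u + w = √(2b)·v, so √(2b) = -4.05305/(-1.012) = 4.00499.
b = (√(2b))²/2 = 16.03995/2 = 8.01997.
(Check via u − w = 2F/√(2b): u − w = 9.63247, 2F/√(2b) = 9.63248.)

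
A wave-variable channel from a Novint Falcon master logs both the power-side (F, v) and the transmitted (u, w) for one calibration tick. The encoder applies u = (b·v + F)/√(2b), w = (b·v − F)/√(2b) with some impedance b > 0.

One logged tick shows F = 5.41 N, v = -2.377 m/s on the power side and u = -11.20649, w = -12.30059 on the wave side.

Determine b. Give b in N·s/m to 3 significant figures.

u + w = -23.5071;  u + w = √(2b)·v, so √(2b) = -23.5071/(-2.377) = 9.8894.
b = (√(2b))²/2 = 97.8000/2 = 48.9000.
(Check via u − w = 2F/√(2b): u − w = 1.0941, 2F/√(2b) = 1.0941.)

b = 48.9 N·s/m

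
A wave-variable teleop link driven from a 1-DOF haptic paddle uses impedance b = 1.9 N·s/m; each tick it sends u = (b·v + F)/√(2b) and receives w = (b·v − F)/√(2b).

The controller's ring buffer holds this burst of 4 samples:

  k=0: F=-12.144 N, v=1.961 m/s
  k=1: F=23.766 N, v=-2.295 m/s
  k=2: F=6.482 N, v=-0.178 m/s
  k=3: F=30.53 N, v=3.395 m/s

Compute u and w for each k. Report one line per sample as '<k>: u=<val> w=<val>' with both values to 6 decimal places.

k=0: b·v=1.9×1.961=3.725900; √(2b)=1.949359; u=(3.725900+(-12.144))/1.949359=-4.318394, w=(3.725900−(-12.144))/1.949359=8.141087
k=1: b·v=1.9×(-2.295)=-4.360500; √(2b)=1.949359; u=(-4.360500+23.766)/1.949359=9.954811, w=(-4.360500−23.766)/1.949359=-14.428590
k=2: b·v=1.9×(-0.178)=-0.338200; √(2b)=1.949359; u=(-0.338200+6.482)/1.949359=3.151703, w=(-0.338200−6.482)/1.949359=-3.498689
k=3: b·v=1.9×3.395=6.450500; √(2b)=1.949359; u=(6.450500+30.53)/1.949359=18.970596, w=(6.450500−30.53)/1.949359=-12.352523

0: u=-4.318394 w=8.141087
1: u=9.954811 w=-14.428590
2: u=3.151703 w=-3.498689
3: u=18.970596 w=-12.352523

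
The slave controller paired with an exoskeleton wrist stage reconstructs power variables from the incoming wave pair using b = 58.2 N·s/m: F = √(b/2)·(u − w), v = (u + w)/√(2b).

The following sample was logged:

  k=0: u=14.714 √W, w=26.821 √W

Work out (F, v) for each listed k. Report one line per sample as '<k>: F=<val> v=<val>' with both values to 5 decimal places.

k=0: u−w=-12.10700, u+w=41.53500; √(b/2)=5.39444, √(2b)=10.78888; F=5.39444×(-12.107)=-65.31050, v=41.53500/10.78888=3.84980

0: F=-65.31050 v=3.84980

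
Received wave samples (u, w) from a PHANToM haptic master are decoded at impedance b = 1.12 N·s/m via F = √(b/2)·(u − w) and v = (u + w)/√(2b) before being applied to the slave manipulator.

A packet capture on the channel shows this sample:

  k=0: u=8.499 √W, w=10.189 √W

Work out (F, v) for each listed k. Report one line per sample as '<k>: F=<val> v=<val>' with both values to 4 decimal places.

0: F=-1.2647 v=12.4864

k=0: u−w=-1.6900, u+w=18.6880; √(b/2)=0.7483, √(2b)=1.4967; F=0.7483×(-1.69)=-1.2647, v=18.6880/1.4967=12.4864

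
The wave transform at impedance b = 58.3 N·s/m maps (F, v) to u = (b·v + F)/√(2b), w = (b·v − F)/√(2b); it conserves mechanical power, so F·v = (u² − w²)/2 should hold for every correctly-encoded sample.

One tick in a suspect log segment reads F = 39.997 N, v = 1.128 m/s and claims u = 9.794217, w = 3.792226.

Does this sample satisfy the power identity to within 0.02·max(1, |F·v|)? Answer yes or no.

no

F·v = 39.997×1.128 = 45.116616 W.
(u² − w²)/2 = (95.926687 − 14.380978)/2 = 40.772854 W.
|Δ| = 4.343762;  2% of max(1, |F·v|) = 0.902332.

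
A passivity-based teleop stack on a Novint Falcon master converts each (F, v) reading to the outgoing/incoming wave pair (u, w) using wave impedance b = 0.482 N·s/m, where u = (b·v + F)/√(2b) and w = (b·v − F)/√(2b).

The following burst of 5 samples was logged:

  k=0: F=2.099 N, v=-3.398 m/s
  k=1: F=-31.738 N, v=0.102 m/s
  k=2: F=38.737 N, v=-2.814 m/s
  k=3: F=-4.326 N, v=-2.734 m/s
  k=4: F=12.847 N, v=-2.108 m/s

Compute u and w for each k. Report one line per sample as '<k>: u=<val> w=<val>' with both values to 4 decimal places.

0: u=0.4697 w=-3.8060
1: u=-32.2751 w=32.3753
2: u=38.0722 w=-40.8351
3: u=-5.7482 w=3.0639
4: u=12.0498 w=-14.1195

k=0: b·v=0.482×(-3.398)=-1.6378; √(2b)=0.9818; u=(-1.6378+2.099)/0.9818=0.4697, w=(-1.6378−2.099)/0.9818=-3.8060
k=1: b·v=0.482×0.102=0.0492; √(2b)=0.9818; u=(0.0492+(-31.738))/0.9818=-32.2751, w=(0.0492−(-31.738))/0.9818=32.3753
k=2: b·v=0.482×(-2.814)=-1.3563; √(2b)=0.9818; u=(-1.3563+38.737)/0.9818=38.0722, w=(-1.3563−38.737)/0.9818=-40.8351
k=3: b·v=0.482×(-2.734)=-1.3178; √(2b)=0.9818; u=(-1.3178+(-4.326))/0.9818=-5.7482, w=(-1.3178−(-4.326))/0.9818=3.0639
k=4: b·v=0.482×(-2.108)=-1.0161; √(2b)=0.9818; u=(-1.0161+12.847)/0.9818=12.0498, w=(-1.0161−12.847)/0.9818=-14.1195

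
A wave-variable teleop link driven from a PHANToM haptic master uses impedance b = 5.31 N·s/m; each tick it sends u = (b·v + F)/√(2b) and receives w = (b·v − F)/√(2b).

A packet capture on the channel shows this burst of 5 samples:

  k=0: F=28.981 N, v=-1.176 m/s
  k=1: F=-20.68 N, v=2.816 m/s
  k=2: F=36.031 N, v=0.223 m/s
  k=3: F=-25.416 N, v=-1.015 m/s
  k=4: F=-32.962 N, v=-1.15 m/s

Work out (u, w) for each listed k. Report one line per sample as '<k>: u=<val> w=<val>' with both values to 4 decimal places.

k=0: b·v=5.31×(-1.176)=-6.2446; √(2b)=3.2588; u=(-6.2446+28.981)/3.2588=6.9769, w=(-6.2446−28.981)/3.2588=-10.8093
k=1: b·v=5.31×2.816=14.9530; √(2b)=3.2588; u=(14.9530+(-20.68))/3.2588=-1.7574, w=(14.9530−(-20.68))/3.2588=10.9343
k=2: b·v=5.31×0.223=1.1841; √(2b)=3.2588; u=(1.1841+36.031)/3.2588=11.4198, w=(1.1841−36.031)/3.2588=-10.6930
k=3: b·v=5.31×(-1.015)=-5.3896; √(2b)=3.2588; u=(-5.3896+(-25.416))/3.2588=-9.4530, w=(-5.3896−(-25.416))/3.2588=6.1452
k=4: b·v=5.31×(-1.15)=-6.1065; √(2b)=3.2588; u=(-6.1065+(-32.962))/3.2588=-11.9885, w=(-6.1065−(-32.962))/3.2588=8.2408

0: u=6.9769 w=-10.8093
1: u=-1.7574 w=10.9343
2: u=11.4198 w=-10.6930
3: u=-9.4530 w=6.1452
4: u=-11.9885 w=8.2408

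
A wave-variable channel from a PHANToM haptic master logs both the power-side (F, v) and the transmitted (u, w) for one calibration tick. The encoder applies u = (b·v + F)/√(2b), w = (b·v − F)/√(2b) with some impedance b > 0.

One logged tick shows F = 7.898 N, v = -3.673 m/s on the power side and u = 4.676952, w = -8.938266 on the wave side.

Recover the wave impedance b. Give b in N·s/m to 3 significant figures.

u + w = -4.261314;  u + w = √(2b)·v, so √(2b) = -4.261314/(-3.673) = 1.160173.
b = (√(2b))²/2 = 1.346000/2 = 0.673000.
(Check via u − w = 2F/√(2b): u − w = 13.615218, 2F/√(2b) = 13.615215.)

b = 0.673 N·s/m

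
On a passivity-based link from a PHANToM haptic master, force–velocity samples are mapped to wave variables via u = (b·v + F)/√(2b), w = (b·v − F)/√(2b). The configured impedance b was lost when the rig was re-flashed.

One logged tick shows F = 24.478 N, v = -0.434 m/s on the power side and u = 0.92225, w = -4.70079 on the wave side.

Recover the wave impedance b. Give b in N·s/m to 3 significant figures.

u + w = -3.7785;  u + w = √(2b)·v, so √(2b) = -3.7785/(-0.434) = 8.7063.
b = (√(2b))²/2 = 75.7999/2 = 37.8999.
(Check via u − w = 2F/√(2b): u − w = 5.6230, 2F/√(2b) = 5.6230.)

b = 37.9 N·s/m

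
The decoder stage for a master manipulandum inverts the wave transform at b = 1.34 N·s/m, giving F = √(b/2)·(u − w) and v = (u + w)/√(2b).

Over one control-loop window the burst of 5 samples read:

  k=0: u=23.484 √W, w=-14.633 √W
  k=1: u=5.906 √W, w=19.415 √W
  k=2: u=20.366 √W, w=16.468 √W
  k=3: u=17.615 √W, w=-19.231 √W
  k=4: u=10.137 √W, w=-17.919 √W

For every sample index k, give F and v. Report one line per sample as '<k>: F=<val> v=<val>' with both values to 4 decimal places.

k=0: u−w=38.1170, u+w=8.8510; √(b/2)=0.8185, √(2b)=1.6371; F=0.8185×38.117=31.2001, v=8.8510/1.6371=5.4066
k=1: u−w=-13.5090, u+w=25.3210; √(b/2)=0.8185, √(2b)=1.6371; F=0.8185×(-13.509)=-11.0576, v=25.3210/1.6371=15.4673
k=2: u−w=3.8980, u+w=36.8340; √(b/2)=0.8185, √(2b)=1.6371; F=0.8185×3.898=3.1907, v=36.8340/1.6371=22.4999
k=3: u−w=36.8460, u+w=-1.6160; √(b/2)=0.8185, √(2b)=1.6371; F=0.8185×36.846=30.1598, v=-1.6160/1.6371=-0.9871
k=4: u−w=28.0560, u+w=-7.7820; √(b/2)=0.8185, √(2b)=1.6371; F=0.8185×28.056=22.9648, v=-7.7820/1.6371=-4.7536

0: F=31.2001 v=5.4066
1: F=-11.0576 v=15.4673
2: F=3.1907 v=22.4999
3: F=30.1598 v=-0.9871
4: F=22.9648 v=-4.7536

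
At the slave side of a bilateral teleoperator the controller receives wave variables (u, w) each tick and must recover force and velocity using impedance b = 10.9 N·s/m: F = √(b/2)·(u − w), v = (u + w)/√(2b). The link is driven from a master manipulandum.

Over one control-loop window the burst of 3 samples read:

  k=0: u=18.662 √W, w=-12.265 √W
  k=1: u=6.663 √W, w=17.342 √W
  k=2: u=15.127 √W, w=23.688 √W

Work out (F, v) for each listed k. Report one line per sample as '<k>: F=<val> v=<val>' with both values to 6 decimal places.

k=0: u−w=30.927000, u+w=6.397000; √(b/2)=2.334524, √(2b)=4.669047; F=2.334524×30.927=72.199808, v=6.397000/4.669047=1.370087
k=1: u−w=-10.679000, u+w=24.005000; √(b/2)=2.334524, √(2b)=4.669047; F=2.334524×(-10.679)=-24.930377, v=24.005000/4.669047=5.141306
k=2: u−w=-8.561000, u+w=38.815000; √(b/2)=2.334524, √(2b)=4.669047; F=2.334524×(-8.561)=-19.985856, v=38.815000/4.669047=8.313260

0: F=72.199808 v=1.370087
1: F=-24.930377 v=5.141306
2: F=-19.985856 v=8.313260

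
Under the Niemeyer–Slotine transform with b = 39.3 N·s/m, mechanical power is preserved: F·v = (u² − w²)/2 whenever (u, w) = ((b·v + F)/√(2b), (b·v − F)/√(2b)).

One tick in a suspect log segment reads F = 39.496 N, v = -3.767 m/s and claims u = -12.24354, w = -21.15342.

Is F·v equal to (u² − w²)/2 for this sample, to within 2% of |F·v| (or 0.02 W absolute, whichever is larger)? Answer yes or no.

yes

F·v = 39.496×(-3.767) = -148.78143 W.
(u² − w²)/2 = (149.90427 − 447.46718)/2 = -148.78145 W.
|Δ| = 0.00002;  2% of max(1, |F·v|) = 2.97563.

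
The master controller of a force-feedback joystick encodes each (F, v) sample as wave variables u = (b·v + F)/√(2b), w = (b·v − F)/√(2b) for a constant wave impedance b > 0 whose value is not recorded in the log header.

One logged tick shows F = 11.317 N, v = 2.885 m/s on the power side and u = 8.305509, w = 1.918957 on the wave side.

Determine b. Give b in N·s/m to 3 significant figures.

b = 6.28 N·s/m

u + w = 10.224466;  u + w = √(2b)·v, so √(2b) = 10.224466/2.885 = 3.544009.
b = (√(2b))²/2 = 12.560000/2 = 6.280000.
(Check via u − w = 2F/√(2b): u − w = 6.386552, 2F/√(2b) = 6.386553.)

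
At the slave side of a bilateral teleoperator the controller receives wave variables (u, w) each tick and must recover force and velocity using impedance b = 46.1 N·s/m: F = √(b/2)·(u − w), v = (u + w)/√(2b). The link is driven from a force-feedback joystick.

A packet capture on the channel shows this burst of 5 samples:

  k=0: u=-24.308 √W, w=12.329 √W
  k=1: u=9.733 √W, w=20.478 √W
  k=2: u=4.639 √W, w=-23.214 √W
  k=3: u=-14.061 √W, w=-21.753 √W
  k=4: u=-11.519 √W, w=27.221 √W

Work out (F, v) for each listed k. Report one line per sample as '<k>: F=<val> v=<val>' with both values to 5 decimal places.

0: F=-175.89576 v=-1.24754
1: F=-51.58719 v=3.14630
2: F=133.72341 v=-1.93448
3: F=36.92961 v=-3.72982
4: F=-185.99235 v=1.63527

k=0: u−w=-36.63700, u+w=-11.97900; √(b/2)=4.80104, √(2b)=9.60208; F=4.80104×(-36.637)=-175.89576, v=-11.97900/9.60208=-1.24754
k=1: u−w=-10.74500, u+w=30.21100; √(b/2)=4.80104, √(2b)=9.60208; F=4.80104×(-10.745)=-51.58719, v=30.21100/9.60208=3.14630
k=2: u−w=27.85300, u+w=-18.57500; √(b/2)=4.80104, √(2b)=9.60208; F=4.80104×27.853=133.72341, v=-18.57500/9.60208=-1.93448
k=3: u−w=7.69200, u+w=-35.81400; √(b/2)=4.80104, √(2b)=9.60208; F=4.80104×7.692=36.92961, v=-35.81400/9.60208=-3.72982
k=4: u−w=-38.74000, u+w=15.70200; √(b/2)=4.80104, √(2b)=9.60208; F=4.80104×(-38.74)=-185.99235, v=15.70200/9.60208=1.63527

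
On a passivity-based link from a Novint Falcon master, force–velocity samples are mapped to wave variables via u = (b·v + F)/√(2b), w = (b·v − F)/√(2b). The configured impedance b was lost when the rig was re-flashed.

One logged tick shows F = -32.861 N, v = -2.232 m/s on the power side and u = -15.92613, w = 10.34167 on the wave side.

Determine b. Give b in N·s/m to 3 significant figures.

b = 3.13 N·s/m

u + w = -5.5845;  u + w = √(2b)·v, so √(2b) = -5.5845/(-2.232) = 2.5020.
b = (√(2b))²/2 = 6.2600/2 = 3.1300.
(Check via u − w = 2F/√(2b): u − w = -26.2678, 2F/√(2b) = -26.2678.)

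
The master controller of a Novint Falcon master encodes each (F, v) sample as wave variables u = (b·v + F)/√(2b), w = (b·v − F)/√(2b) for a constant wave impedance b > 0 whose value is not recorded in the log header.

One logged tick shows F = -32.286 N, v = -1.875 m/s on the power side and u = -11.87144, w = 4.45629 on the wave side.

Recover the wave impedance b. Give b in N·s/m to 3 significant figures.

b = 7.82 N·s/m

u + w = -7.4151;  u + w = √(2b)·v, so √(2b) = -7.4151/(-1.875) = 3.9547.
b = (√(2b))²/2 = 15.6400/2 = 7.8200.
(Check via u − w = 2F/√(2b): u − w = -16.3277, 2F/√(2b) = -16.3277.)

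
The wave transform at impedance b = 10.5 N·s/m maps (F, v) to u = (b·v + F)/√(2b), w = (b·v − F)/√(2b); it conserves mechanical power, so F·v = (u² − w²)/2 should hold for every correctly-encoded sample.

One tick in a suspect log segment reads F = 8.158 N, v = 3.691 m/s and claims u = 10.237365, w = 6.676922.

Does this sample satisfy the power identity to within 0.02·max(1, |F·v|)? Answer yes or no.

F·v = 8.158×3.691 = 30.111178 W.
(u² − w²)/2 = (104.803642 − 44.581287)/2 = 30.111177 W.
|Δ| = 0.000001;  2% of max(1, |F·v|) = 0.602224.

yes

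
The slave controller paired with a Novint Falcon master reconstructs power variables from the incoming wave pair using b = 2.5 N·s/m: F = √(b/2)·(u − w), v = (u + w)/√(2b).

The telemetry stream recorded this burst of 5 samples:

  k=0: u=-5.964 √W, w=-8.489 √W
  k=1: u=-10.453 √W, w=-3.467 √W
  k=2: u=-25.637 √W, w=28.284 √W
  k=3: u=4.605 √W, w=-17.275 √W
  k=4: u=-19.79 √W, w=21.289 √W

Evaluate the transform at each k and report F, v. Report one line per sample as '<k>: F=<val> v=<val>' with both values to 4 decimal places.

k=0: u−w=2.5250, u+w=-14.4530; √(b/2)=1.1180, √(2b)=2.2361; F=1.1180×2.525=2.8230, v=-14.4530/2.2361=-6.4636
k=1: u−w=-6.9860, u+w=-13.9200; √(b/2)=1.1180, √(2b)=2.2361; F=1.1180×(-6.986)=-7.8106, v=-13.9200/2.2361=-6.2252
k=2: u−w=-53.9210, u+w=2.6470; √(b/2)=1.1180, √(2b)=2.2361; F=1.1180×(-53.921)=-60.2855, v=2.6470/2.2361=1.1838
k=3: u−w=21.8800, u+w=-12.6700; √(b/2)=1.1180, √(2b)=2.2361; F=1.1180×21.88=24.4626, v=-12.6700/2.2361=-5.6662
k=4: u−w=-41.0790, u+w=1.4990; √(b/2)=1.1180, √(2b)=2.2361; F=1.1180×(-41.079)=-45.9277, v=1.4990/2.2361=0.6704

0: F=2.8230 v=-6.4636
1: F=-7.8106 v=-6.2252
2: F=-60.2855 v=1.1838
3: F=24.4626 v=-5.6662
4: F=-45.9277 v=0.6704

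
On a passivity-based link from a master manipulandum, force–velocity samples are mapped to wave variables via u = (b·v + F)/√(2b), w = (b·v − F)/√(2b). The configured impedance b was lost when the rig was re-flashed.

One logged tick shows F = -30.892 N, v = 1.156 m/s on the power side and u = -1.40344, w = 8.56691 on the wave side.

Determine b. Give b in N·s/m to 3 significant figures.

u + w = 7.1635;  u + w = √(2b)·v, so √(2b) = 7.1635/1.156 = 6.1968.
b = (√(2b))²/2 = 38.4000/2 = 19.2000.
(Check via u − w = 2F/√(2b): u − w = -9.9703, 2F/√(2b) = -9.9704.)

b = 19.2 N·s/m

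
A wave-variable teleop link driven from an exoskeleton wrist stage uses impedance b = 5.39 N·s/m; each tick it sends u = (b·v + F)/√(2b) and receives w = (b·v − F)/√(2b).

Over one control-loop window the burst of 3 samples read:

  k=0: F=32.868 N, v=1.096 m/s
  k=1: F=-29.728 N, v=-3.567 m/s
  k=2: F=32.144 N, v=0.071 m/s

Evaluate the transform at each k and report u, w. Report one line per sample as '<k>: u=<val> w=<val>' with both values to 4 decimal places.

0: u=11.8099 w=-8.2114
1: u=-14.9101 w=3.1986
2: u=9.9067 w=-9.6736

k=0: b·v=5.39×1.096=5.9074; √(2b)=3.2833; u=(5.9074+32.868)/3.2833=11.8099, w=(5.9074−32.868)/3.2833=-8.2114
k=1: b·v=5.39×(-3.567)=-19.2261; √(2b)=3.2833; u=(-19.2261+(-29.728))/3.2833=-14.9101, w=(-19.2261−(-29.728))/3.2833=3.1986
k=2: b·v=5.39×0.071=0.3827; √(2b)=3.2833; u=(0.3827+32.144)/3.2833=9.9067, w=(0.3827−32.144)/3.2833=-9.6736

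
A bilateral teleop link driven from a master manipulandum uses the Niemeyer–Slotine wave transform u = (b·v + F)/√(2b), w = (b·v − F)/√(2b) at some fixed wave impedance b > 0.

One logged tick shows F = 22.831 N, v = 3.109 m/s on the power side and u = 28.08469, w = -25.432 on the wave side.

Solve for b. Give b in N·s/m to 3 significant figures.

u + w = 2.6527;  u + w = √(2b)·v, so √(2b) = 2.6527/3.109 = 0.8532.
b = (√(2b))²/2 = 0.7280/2 = 0.3640.
(Check via u − w = 2F/√(2b): u − w = 53.5167, 2F/√(2b) = 53.5167.)

b = 0.364 N·s/m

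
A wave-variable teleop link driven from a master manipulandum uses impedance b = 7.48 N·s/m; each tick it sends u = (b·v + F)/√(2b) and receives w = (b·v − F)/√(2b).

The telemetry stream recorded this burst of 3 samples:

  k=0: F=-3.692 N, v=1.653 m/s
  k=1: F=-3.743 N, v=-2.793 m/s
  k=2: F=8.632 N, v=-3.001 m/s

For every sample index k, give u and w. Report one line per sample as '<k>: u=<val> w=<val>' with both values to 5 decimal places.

k=0: b·v=7.48×1.653=12.36444; √(2b)=3.86782; u=(12.36444+(-3.692))/3.86782=2.24221, w=(12.36444−(-3.692))/3.86782=4.15129
k=1: b·v=7.48×(-2.793)=-20.89164; √(2b)=3.86782; u=(-20.89164+(-3.743))/3.86782=-6.36913, w=(-20.89164−(-3.743))/3.86782=-4.43368
k=2: b·v=7.48×(-3.001)=-22.44748; √(2b)=3.86782; u=(-22.44748+8.632)/3.86782=-3.57191, w=(-22.44748−8.632)/3.86782=-8.03541

0: u=2.24221 w=4.15129
1: u=-6.36913 w=-4.43368
2: u=-3.57191 w=-8.03541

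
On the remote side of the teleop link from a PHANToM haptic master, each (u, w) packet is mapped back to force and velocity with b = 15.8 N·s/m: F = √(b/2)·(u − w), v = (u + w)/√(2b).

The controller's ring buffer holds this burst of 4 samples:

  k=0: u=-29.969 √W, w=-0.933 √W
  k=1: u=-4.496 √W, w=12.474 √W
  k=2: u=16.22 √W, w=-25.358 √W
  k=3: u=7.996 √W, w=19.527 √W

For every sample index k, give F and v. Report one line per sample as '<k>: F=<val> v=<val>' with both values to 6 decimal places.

k=0: u−w=-29.036000, u+w=-30.902000; √(b/2)=2.810694, √(2b)=5.621388; F=2.810694×(-29.036)=-81.611307, v=-30.902000/5.621388=-5.497219
k=1: u−w=-16.970000, u+w=7.978000; √(b/2)=2.810694, √(2b)=5.621388; F=2.810694×(-16.97)=-47.697475, v=7.978000/5.621388=1.419223
k=2: u−w=41.578000, u+w=-9.138000; √(b/2)=2.810694, √(2b)=5.621388; F=2.810694×41.578=116.863029, v=-9.138000/5.621388=-1.625577
k=3: u−w=-11.531000, u+w=27.523000; √(b/2)=2.810694, √(2b)=5.621388; F=2.810694×(-11.531)=-32.410111, v=27.523000/5.621388=4.896122

0: F=-81.611307 v=-5.497219
1: F=-47.697475 v=1.419223
2: F=116.863029 v=-1.625577
3: F=-32.410111 v=4.896122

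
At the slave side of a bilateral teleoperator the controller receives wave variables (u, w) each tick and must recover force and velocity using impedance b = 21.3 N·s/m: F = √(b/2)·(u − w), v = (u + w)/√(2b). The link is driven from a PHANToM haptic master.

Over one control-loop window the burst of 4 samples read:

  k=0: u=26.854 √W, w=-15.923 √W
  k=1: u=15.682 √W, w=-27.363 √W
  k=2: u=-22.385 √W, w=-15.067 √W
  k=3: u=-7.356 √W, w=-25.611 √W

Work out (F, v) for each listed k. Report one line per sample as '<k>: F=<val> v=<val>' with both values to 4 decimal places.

0: F=139.5999 v=1.6748
1: F=140.4745 v=-1.7897
2: F=-23.8818 v=-5.7381
3: F=59.5740 v=-5.0510

k=0: u−w=42.7770, u+w=10.9310; √(b/2)=3.2634, √(2b)=6.5269; F=3.2634×42.777=139.5999, v=10.9310/6.5269=1.6748
k=1: u−w=43.0450, u+w=-11.6810; √(b/2)=3.2634, √(2b)=6.5269; F=3.2634×43.045=140.4745, v=-11.6810/6.5269=-1.7897
k=2: u−w=-7.3180, u+w=-37.4520; √(b/2)=3.2634, √(2b)=6.5269; F=3.2634×(-7.318)=-23.8818, v=-37.4520/6.5269=-5.7381
k=3: u−w=18.2550, u+w=-32.9670; √(b/2)=3.2634, √(2b)=6.5269; F=3.2634×18.255=59.5740, v=-32.9670/6.5269=-5.0510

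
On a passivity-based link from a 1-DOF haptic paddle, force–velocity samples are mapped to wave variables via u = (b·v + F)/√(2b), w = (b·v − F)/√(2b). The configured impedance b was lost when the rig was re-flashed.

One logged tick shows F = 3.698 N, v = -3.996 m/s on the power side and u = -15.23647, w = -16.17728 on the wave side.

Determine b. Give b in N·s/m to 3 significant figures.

b = 30.9 N·s/m

u + w = -31.41375;  u + w = √(2b)·v, so √(2b) = -31.41375/(-3.996) = 7.86130.
b = (√(2b))²/2 = 61.80002/2 = 30.90001.
(Check via u − w = 2F/√(2b): u − w = 0.94081, 2F/√(2b) = 0.94081.)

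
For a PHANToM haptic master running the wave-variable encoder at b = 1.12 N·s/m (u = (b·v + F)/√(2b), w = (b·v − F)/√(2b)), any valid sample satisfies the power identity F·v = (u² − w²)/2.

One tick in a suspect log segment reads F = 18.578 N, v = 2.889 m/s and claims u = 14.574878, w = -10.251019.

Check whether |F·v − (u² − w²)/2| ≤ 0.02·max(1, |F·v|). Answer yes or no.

yes

F·v = 18.578×2.889 = 53.671842 W.
(u² − w²)/2 = (212.427069 − 105.083391)/2 = 53.671839 W.
|Δ| = 0.000003;  2% of max(1, |F·v|) = 1.073437.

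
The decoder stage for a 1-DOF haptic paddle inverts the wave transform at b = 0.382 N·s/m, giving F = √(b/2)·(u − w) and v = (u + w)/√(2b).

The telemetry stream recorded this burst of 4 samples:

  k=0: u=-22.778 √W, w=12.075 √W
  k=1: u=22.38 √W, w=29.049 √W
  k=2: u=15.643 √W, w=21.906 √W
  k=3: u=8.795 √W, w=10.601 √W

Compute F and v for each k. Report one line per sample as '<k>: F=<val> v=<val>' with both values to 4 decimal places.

0: F=-15.2320 v=-12.2450
1: F=-2.9146 v=58.8385
2: F=-2.7372 v=42.9588
3: F=-0.7893 v=22.1904

k=0: u−w=-34.8530, u+w=-10.7030; √(b/2)=0.4370, √(2b)=0.8741; F=0.4370×(-34.853)=-15.2320, v=-10.7030/0.8741=-12.2450
k=1: u−w=-6.6690, u+w=51.4290; √(b/2)=0.4370, √(2b)=0.8741; F=0.4370×(-6.669)=-2.9146, v=51.4290/0.8741=58.8385
k=2: u−w=-6.2630, u+w=37.5490; √(b/2)=0.4370, √(2b)=0.8741; F=0.4370×(-6.263)=-2.7372, v=37.5490/0.8741=42.9588
k=3: u−w=-1.8060, u+w=19.3960; √(b/2)=0.4370, √(2b)=0.8741; F=0.4370×(-1.806)=-0.7893, v=19.3960/0.8741=22.1904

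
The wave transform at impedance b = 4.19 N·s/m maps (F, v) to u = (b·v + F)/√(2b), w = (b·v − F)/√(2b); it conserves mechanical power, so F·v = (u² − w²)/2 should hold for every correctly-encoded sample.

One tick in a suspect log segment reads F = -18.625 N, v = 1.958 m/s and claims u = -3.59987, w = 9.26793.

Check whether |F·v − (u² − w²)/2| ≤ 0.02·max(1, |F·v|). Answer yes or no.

F·v = (-18.625)×1.958 = -36.46775 W.
(u² − w²)/2 = (12.95906 − 85.89453)/2 = -36.46773 W.
|Δ| = 0.00002;  2% of max(1, |F·v|) = 0.72936.

yes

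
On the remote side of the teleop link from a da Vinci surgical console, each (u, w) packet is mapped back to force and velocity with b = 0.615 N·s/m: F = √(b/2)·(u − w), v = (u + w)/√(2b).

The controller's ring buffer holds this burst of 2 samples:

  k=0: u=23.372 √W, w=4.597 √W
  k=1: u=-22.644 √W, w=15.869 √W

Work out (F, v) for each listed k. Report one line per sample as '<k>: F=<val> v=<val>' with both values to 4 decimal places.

k=0: u−w=18.7750, u+w=27.9690; √(b/2)=0.5545, √(2b)=1.1091; F=0.5545×18.775=10.4112, v=27.9690/1.1091=25.2188
k=1: u−w=-38.5130, u+w=-6.7750; √(b/2)=0.5545, √(2b)=1.1091; F=0.5545×(-38.513)=-21.3565, v=-6.7750/1.1091=-6.1088

0: F=10.4112 v=25.2188
1: F=-21.3565 v=-6.1088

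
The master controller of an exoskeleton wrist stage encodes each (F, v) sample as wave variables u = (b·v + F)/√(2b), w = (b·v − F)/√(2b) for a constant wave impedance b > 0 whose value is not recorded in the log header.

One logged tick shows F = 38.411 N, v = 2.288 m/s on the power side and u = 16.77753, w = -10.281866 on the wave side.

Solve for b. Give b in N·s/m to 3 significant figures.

b = 4.03 N·s/m

u + w = 6.495664;  u + w = √(2b)·v, so √(2b) = 6.495664/2.288 = 2.839014.
b = (√(2b))²/2 = 8.060000/2 = 4.030000.
(Check via u − w = 2F/√(2b): u − w = 27.059396, 2F/√(2b) = 27.059395.)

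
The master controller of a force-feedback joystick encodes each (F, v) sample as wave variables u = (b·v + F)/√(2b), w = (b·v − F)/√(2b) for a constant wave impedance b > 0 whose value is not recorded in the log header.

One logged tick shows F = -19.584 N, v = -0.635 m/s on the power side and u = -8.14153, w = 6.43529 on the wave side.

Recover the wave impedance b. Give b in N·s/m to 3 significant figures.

u + w = -1.7062;  u + w = √(2b)·v, so √(2b) = -1.7062/(-0.635) = 2.6870.
b = (√(2b))²/2 = 7.2199/2 = 3.6100.
(Check via u − w = 2F/√(2b): u − w = -14.5768, 2F/√(2b) = -14.5769.)

b = 3.61 N·s/m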